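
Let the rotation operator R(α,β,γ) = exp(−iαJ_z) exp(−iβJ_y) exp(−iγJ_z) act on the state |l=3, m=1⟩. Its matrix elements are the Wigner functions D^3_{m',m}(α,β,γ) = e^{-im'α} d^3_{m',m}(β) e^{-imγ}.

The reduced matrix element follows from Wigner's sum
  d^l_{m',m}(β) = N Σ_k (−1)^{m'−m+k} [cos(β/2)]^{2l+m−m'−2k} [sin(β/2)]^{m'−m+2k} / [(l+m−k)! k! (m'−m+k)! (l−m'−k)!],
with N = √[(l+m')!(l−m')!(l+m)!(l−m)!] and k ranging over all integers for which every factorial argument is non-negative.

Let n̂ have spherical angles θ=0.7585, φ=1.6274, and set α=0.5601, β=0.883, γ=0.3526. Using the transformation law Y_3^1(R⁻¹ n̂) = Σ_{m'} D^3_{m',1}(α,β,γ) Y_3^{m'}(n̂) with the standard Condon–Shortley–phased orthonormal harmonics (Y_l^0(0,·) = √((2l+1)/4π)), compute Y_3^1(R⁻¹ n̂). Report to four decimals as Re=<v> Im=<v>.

Re=0.0612 Im=-0.3487

Need the full column D^3_{m',1} for m'=−3..3 at α=0.5601, β=0.883, γ=0.3526.
cos(β/2)=0.904112, sin(β/2)=0.427296
d^3_{-3,1}: single k=4 term ⇒ +0.105537;  D = +0.025404+0.102434i
d^3_{-2,1}: k∈[3..4] ⇒ +0.364656 -0.040726 = +0.323930;  D = +0.233094+0.224941i
d^3_{-1,1}: k∈[2..4] ⇒ +0.731977 -0.217997 +0.006087 = +0.520067;  D = +0.508911+0.107141i
d^3_{0,1}: k∈[1..3] ⇒ +0.894191 -0.599191 +0.044613 = +0.339613;  D = +0.318719-0.117281i
d^3_{1,1}: k∈[0..2] ⇒ +0.546176 -0.975970 +0.163498 = -0.266296;  D = -0.162870+0.210682i
d^3_{2,1}: k∈[0..1] ⇒ -0.816281 +0.364656 = -0.451625;  D = -0.044187+0.449458i
d^3_{3,1}: single k=0 term ⇒ +0.472489;  D = -0.210651-0.422933i
Y_3^{m'}(θ=0.7585,φ=1.6274) and Σ D·Y over m':
  (+0.0254+0.1024i)·(+0.0229+0.1338i)  (+0.2331+0.2249i)·(-0.3487+0.0396i)  (+0.5089+0.1071i)·(-0.0206-0.3627i)  (+0.3187-0.1173i)·(-0.0990+0.0000i)  (-0.1629+0.2107i)·(+0.0206-0.3627i)  (-0.0442+0.4495i)·(-0.3487-0.0396i)  (-0.2107-0.4229i)·(-0.0229+0.1338i)
Y_3^1(R⁻¹ n̂) = +0.061250-0.348701i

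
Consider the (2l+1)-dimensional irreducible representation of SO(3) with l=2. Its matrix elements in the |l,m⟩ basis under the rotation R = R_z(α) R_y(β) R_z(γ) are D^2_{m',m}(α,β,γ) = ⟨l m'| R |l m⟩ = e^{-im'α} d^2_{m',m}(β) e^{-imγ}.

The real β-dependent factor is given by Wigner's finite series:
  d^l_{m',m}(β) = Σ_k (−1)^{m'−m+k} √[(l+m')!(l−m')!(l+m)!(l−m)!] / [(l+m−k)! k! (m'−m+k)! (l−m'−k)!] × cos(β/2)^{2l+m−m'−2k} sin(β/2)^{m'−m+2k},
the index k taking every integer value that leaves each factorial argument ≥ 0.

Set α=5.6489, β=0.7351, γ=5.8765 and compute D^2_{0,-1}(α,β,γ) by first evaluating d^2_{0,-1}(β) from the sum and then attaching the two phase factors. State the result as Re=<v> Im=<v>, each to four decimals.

Re=-0.5596 Im=0.2410

First d^2_{0,-1}(β=0.7351), then the phase factors e^{-i(0)α} and e^{-i(-1)γ}:
With c≡cos(β/2)=0.933211 and s≡sin(β/2)=0.359330, N=[2·2·1·6]^{1/2}=4.898979
k∈{0,1} keeps every argument non-negative
  k=0: (−1)^1·4.8990/(2)·0.9332^3·0.3593^1 = -0.715333
  k=1: (−1)^2·4.8990/(2)·0.9332^1·0.3593^3 = +0.106056
d^2_{0,-1}(0.7351) = -0.715333 +0.106056 = -0.609277
Phases: e^{-i·(0)·5.6489}=+1.000000+0.000000i, e^{-i·(-1)·5.8765}=+0.918437-0.395567i ⇒ D=-0.559582+0.241010i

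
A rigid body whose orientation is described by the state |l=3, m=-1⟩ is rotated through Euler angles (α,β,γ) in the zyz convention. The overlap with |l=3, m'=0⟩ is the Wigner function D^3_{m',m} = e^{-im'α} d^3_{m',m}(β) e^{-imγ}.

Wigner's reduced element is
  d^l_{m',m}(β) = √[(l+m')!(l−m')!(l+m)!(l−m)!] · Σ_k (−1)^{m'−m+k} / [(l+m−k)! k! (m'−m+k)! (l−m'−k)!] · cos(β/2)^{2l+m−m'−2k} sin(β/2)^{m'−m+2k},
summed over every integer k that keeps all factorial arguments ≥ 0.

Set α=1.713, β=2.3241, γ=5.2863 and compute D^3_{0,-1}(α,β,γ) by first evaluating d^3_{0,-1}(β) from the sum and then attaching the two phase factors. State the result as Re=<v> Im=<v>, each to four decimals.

Re=-0.2297 Im=0.3553

First d^3_{0,-1}(β=2.3241), then the phase factors e^{-i(0)α} and e^{-i(-1)γ}:
Half-angle: c=0.397459, s=0.917620. N=√(6·6·2·24)=41.569219
k∈{0,1,2} keeps every argument non-negative
  k=0: (−1)^1·41.5692/(12)·0.3975^5·0.9176^1 = -0.031529
  k=1: (−1)^2·41.5692/(4)·0.3975^3·0.9176^3 = +0.504171
  k=2: (−1)^3·41.5692/(12)·0.3975^1·0.9176^5 = -0.895771
d^3_{0,-1}(2.3241) = -0.031529 +0.504171 -0.895771 = -0.423130
D = (+1.000000+0.000000i)·(-0.423130)·(+0.542921-0.839784i) = -0.229726+0.355337i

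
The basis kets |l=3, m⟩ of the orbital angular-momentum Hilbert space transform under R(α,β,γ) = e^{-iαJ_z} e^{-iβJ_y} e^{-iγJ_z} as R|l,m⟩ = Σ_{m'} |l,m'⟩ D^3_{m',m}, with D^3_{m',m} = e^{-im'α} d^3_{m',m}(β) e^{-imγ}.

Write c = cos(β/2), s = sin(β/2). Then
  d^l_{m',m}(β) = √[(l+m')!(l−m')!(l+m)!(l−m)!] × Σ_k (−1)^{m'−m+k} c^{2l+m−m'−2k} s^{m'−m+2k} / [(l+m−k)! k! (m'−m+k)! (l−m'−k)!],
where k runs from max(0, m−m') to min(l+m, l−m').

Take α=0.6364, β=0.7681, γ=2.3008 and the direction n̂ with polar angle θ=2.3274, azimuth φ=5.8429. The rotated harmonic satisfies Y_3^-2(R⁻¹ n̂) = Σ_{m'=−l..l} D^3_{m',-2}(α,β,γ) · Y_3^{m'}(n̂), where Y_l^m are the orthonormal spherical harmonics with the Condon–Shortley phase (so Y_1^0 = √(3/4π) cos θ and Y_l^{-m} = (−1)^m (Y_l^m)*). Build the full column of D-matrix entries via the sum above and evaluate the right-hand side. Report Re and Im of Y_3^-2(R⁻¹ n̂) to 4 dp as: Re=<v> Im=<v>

Need the full column D^3_{m',-2} for m'=−3..3 at α=0.6364, β=0.7681, γ=2.3008.
cos(β/2)=0.927155, sin(β/2)=0.374679
d^3_{-3,-2}: single k=1 term ⇒ +0.628776;  D = +0.612558+0.141886i
d^3_{-2,-2}: k∈[0..1] ⇒ +0.635204 -0.518676 = +0.116528;  D = +0.106927-0.046319i
d^3_{-1,-2}: k∈[0..1] ⇒ -0.811746 +0.265133 = -0.546613;  D = -0.274259+0.472830i
d^3_{0,-2}: k∈[0..1] ⇒ +0.568182 -0.092790 = +0.475392;  D = -0.052560-0.472477i
d^3_{1,-2}: k∈[0..1] ⇒ -0.265133 +0.021649 = -0.243483;  D = +0.165466+0.178620i
d^3_{2,-2}: k∈[0..1] ⇒ +0.084705 -0.002767 = +0.081938;  D = -0.080507-0.015250i
d^3_{3,-2}: single k=0 term ⇒ -0.016770;  D = +0.015106-0.007282i
Y_3^{m'}(θ=2.3274,φ=5.8429) and Σ D·Y over m':
  (+0.6126+0.1419i)·(+0.0397+0.1554i)  (+0.1069-0.0463i)·(-0.2362-0.2861i)  (-0.2743+0.4728i)·(+0.2883+0.1358i)  (-0.0526-0.4725i)·(+0.1649+0.0000i)  (+0.1655+0.1786i)·(-0.2883+0.1358i)  (-0.0805-0.0153i)·(-0.2362+0.2861i)  (+0.0151-0.0073i)·(-0.0397+0.1554i)
Y_3^-2(R⁻¹ n̂) = -0.236271+0.056523i

Re=-0.2363 Im=0.0565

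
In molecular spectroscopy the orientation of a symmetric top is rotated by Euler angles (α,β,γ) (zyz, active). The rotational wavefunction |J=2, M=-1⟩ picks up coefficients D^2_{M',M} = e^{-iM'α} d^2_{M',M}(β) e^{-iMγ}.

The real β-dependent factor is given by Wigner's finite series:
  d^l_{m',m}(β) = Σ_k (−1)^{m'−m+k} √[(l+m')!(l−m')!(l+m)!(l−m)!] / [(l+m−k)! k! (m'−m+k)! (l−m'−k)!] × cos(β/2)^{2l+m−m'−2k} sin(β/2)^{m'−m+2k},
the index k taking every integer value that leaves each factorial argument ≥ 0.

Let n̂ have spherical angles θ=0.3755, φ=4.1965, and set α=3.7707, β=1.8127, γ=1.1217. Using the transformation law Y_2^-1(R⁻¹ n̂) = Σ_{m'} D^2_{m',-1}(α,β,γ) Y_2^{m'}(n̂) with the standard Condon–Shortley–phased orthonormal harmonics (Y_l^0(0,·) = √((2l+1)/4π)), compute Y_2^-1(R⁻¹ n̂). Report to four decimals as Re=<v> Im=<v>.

Need the full column D^2_{m',-1} for m'=−2..2 at α=3.7707, β=1.8127, γ=1.1217.
cos(β/2)=0.616623, sin(β/2)=0.787258
d^2_{-2,-1}: single k=1 term ⇒ +0.369154;  D = -0.267149+0.254766i
d^2_{-1,-1}: k∈[0..1] ⇒ +0.144571 -0.706961 = -0.562391;  D = -0.100691+0.553304i
d^2_{0,-1}: k∈[0..1] ⇒ -0.452119 +0.736966 = +0.284847;  D = +0.123667+0.256601i
d^2_{1,-1}: k∈[0..1] ⇒ +0.706961 -0.384122 = +0.322840;  D = -0.284457-0.152675i
d^2_{2,-1}: single k=0 term ⇒ -0.601730;  D = -0.596132+0.081890i
Y_2^{m'}(θ=0.3755,φ=4.1965) and Σ D·Y over m':
  (-0.2671+0.2548i)·(-0.0267-0.0446i)  (-0.1007+0.5533i)·(-0.1300+0.2293i)  (+0.1237+0.2566i)·(+0.5035+0.0000i)  (-0.2845-0.1527i)·(+0.1300+0.2293i)  (-0.5961+0.0819i)·(-0.0267+0.0446i)
Y_2^-1(R⁻¹ n̂) = -0.022752-0.074543i

Re=-0.0228 Im=-0.0745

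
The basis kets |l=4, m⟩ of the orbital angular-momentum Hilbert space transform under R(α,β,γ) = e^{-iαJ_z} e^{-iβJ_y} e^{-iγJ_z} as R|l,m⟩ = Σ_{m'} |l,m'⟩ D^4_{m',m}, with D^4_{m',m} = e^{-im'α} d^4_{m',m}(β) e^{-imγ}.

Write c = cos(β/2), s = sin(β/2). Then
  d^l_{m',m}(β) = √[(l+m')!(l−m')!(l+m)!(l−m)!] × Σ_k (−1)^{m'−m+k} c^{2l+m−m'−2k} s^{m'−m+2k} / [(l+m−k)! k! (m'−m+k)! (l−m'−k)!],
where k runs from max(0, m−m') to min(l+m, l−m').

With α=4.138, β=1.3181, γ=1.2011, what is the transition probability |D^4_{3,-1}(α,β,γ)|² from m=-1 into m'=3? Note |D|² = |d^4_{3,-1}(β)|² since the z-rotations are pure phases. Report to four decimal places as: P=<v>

Split into d^4_{3,-1}(β=1.3181) × two z-phases.
c=cos(1.3181/2)=0.790574, s=sin(1.3181/2)=0.612366; N=√[5040·1·6·120]=1904.940944
Admissible k: 0..1 (factorial args all ≥0)
  k=0: (−1)^4·1904.9409/(144)·0.7906^4·0.6124^4 = +0.726665
  k=1: (−1)^5·1904.9409/(240)·0.7906^2·0.6124^6 = -0.261591
d^4_{3,-1}(1.3181) = +0.726665 -0.261591 = +0.465074
|D^4_{3,-1}|² = |d^4_{3,-1}(β)|² = (+0.465074)² = 0.216294 (the z-rotation phases have unit modulus)

P=0.2163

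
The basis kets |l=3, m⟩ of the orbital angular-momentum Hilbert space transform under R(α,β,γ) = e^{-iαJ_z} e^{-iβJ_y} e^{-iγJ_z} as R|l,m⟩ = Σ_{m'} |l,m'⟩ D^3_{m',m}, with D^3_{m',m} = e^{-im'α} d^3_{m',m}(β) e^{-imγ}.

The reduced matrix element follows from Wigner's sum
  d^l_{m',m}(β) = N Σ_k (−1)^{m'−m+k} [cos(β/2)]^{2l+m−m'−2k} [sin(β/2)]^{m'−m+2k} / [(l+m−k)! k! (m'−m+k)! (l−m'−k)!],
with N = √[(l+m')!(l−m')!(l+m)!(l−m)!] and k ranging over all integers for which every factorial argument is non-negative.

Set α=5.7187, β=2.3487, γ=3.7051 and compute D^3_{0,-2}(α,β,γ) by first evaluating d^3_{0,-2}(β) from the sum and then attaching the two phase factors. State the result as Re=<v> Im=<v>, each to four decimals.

Re=-0.2094 Im=-0.4404

First d^3_{0,-2}(β=2.3487), then the phase factors e^{-i(0)α} and e^{-i(-2)γ}:
With c≡cos(β/2)=0.386143 and s≡sin(β/2)=0.922439, N=[6·6·1·120]^{1/2}=65.726707
k: max(0,(-2)−(0))=0 … min(3+(-2),3−(0))=1
  k=0: (−1)^2·65.7267/(12)·0.3861^4·0.9224^2 = +0.103616
  k=1: (−1)^3·65.7267/(12)·0.3861^2·0.9224^4 = -0.591299
d^3_{0,-2}(2.3487) = +0.103616 -0.591299 = -0.487683
Attach z-rotation phases: D = e^{-i(0)(5.7187)}·(-0.487683)·e^{-i(-2)(3.7051)} = -0.209390-0.440443i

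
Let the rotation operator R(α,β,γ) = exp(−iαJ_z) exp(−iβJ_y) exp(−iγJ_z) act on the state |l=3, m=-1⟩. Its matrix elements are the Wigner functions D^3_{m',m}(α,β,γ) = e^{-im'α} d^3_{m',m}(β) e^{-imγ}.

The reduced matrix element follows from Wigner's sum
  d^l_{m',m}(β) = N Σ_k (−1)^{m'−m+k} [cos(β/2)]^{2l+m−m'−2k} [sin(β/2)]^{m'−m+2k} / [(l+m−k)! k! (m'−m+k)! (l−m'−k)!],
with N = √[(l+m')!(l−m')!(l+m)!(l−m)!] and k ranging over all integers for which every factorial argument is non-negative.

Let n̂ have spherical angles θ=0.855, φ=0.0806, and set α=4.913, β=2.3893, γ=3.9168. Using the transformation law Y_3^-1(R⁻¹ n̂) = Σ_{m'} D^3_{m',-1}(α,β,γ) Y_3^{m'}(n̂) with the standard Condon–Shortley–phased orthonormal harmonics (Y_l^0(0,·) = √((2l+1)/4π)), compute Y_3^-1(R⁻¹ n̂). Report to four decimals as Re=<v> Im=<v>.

Re=0.0065 Im=-0.0373

Need the full column D^3_{m',-1} for m'=−3..3 at α=4.913, β=2.3893, γ=3.9168.
cos(β/2)=0.367339, sin(β/2)=0.930087
d^3_{-3,-1}: single k=2 term ⇒ +0.061004;  D = +0.059863-0.011746i
d^3_{-2,-1}: k∈[1..2] ⇒ +0.019672 -0.252233 = -0.232561;  D = -0.089355-0.214709i
d^3_{-1,-1}: k∈[0..2] ⇒ +0.002457 -0.126010 +0.605870 = +0.482317;  D = -0.399436+0.270334i
d^3_{0,-1}: k∈[0..2] ⇒ -0.021550 +0.414461 -0.885678 = -0.492767;  D = +0.351972+0.344870i
d^3_{1,-1}: k∈[0..2] ⇒ +0.094508 -0.807827 +0.647354 = -0.065966;  D = -0.035852+0.055372i
d^3_{2,-1}: k∈[0..1] ⇒ -0.252233 +0.808510 = +0.556277;  D = +0.517826+0.203224i
d^3_{3,-1}: single k=0 term ⇒ +0.391088;  D = -0.067465+0.385225i
Y_3^{m'}(θ=0.855,φ=0.0806) and Σ D·Y over m':
  (+0.0599-0.0117i)·(+0.1740-0.0429i)  (-0.0894-0.2147i)·(+0.3769-0.0613i)  (-0.3994+0.2703i)·(+0.2803-0.0226i)  (+0.3520+0.3449i)·(-0.2074+0.0000i)  (-0.0359+0.0554i)·(-0.2803-0.0226i)  (+0.5178+0.2032i)·(+0.3769+0.0613i)  (-0.0675+0.3852i)·(-0.1740-0.0429i)
Y_3^-1(R⁻¹ n̂) = +0.006537-0.037294i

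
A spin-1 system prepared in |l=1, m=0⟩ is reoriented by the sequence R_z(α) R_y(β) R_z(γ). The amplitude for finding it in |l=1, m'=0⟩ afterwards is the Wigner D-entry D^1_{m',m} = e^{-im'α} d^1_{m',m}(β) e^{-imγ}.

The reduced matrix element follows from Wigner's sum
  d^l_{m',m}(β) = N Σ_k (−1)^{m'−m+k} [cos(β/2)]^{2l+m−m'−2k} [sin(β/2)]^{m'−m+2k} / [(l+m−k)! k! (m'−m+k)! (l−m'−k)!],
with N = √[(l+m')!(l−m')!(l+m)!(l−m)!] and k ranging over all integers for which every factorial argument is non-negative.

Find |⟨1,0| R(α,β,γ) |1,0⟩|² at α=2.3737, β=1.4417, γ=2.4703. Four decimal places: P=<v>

D^1_{0,0}(2.3737,1.4417,2.4703) = e^{-i·0·2.3737}·d^1_{0,0}(1.4417)·e^{-i·0·2.4703}. Compute d first:
Half-angle: c=0.751245, s=0.660023. N=√(1·1·1·1)=1.000000
k∈{0,1} keeps every argument non-negative
  k=0: (−1)^0·1.0000/(1)·0.7512^2·0.6600^0 = +0.564369
  k=1: (−1)^1·1.0000/(1)·0.7512^0·0.6600^2 = -0.435631
d^1_{0,0}(1.4417) = +0.564369 -0.435631 = +0.128738
|D^1_{0,0}|² = |d^1_{0,0}(β)|² = (+0.128738)² = 0.016573 (the z-rotation phases have unit modulus)

P=0.0166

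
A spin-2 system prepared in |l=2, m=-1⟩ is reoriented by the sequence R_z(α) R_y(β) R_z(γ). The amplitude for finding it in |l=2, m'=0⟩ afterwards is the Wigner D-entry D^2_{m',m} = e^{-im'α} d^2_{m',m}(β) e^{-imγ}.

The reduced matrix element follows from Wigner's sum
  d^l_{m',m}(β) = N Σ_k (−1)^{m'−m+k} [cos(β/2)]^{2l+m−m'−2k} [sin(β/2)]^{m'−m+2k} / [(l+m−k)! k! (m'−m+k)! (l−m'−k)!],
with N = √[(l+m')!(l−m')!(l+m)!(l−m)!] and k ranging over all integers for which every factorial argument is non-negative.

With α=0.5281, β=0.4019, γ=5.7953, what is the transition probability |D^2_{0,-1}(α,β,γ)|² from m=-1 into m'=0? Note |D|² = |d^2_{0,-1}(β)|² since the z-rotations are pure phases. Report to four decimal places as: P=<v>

Split into d^2_{0,-1}(β=0.4019) × two z-phases.
Half-angle: c=0.979877, s=0.199600. N=√(2·2·1·6)=4.898979
k: max(0,(-1)−(0))=0 … min(2+(-1),2−(0))=1
  k=0: (−1)^1·4.8990/(2)·0.9799^3·0.1996^1 = -0.459994
  k=1: (−1)^2·4.8990/(2)·0.9799^1·0.1996^3 = +0.019087
d^2_{0,-1}(0.4019) = -0.459994 +0.019087 = -0.440907
|D^2_{0,-1}|² = |d^2_{0,-1}(β)|² = (-0.440907)² = 0.194399 (the z-rotation phases have unit modulus)

P=0.1944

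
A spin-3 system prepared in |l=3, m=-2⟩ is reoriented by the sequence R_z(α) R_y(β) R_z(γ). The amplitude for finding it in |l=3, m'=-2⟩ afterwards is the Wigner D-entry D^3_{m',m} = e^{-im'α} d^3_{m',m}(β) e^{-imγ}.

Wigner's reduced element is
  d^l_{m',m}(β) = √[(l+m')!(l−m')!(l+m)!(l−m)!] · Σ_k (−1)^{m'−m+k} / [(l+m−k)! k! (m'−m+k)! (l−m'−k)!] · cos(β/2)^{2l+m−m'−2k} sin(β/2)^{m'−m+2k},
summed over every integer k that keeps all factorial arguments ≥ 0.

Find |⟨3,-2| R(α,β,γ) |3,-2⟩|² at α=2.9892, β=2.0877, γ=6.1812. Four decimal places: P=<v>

First d^3_{-2,-2}(β=2.0877), then the phase factors e^{-i(-2)α} and e^{-i(-2)γ}:
Half-angle: c=0.502896, s=0.864347. N=√(1·120·1·120)=120.000000
k∈{0,1} keeps every argument non-negative
  k=0: (−1)^0·120.0000/(120)·0.5029^6·0.8643^0 = +0.016176
  k=1: (−1)^1·120.0000/(24)·0.5029^4·0.8643^2 = -0.238924
d^3_{-2,-2}(2.0877) = +0.016176 -0.238924 = -0.222748
|D^3_{-2,-2}|² = |d^3_{-2,-2}(β)|² = (-0.222748)² = 0.049617 (the z-rotation phases have unit modulus)

P=0.0496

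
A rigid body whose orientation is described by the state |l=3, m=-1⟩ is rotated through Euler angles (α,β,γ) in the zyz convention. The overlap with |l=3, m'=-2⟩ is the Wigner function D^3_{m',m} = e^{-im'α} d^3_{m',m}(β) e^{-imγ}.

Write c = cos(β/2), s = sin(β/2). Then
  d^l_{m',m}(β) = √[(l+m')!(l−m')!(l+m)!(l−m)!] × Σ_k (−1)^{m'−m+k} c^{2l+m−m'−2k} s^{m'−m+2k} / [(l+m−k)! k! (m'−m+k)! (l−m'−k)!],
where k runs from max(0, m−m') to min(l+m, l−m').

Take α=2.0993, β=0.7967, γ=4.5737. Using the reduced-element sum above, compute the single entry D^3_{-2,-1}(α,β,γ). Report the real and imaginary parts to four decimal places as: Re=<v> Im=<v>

Re=-0.4187 Im=0.3199

D^3_{-2,-1}(2.0993,0.7967,4.5737) = e^{-i·-2·2.0993}·d^3_{-2,-1}(0.7967)·e^{-i·-1·4.5737}. Compute d first:
c=cos(0.7967/2)=0.921702, s=sin(0.7967/2)=0.387898; N=√[1·120·2·24]=75.894664
k: max(0,(-1)−(-2))=1 … min(3+(-1),3−(-2))=2
  k=1: (−1)^0·75.8947/(24)·0.9217^5·0.3879^1 = +0.815964
  k=2: (−1)^1·75.8947/(12)·0.9217^3·0.3879^3 = -0.289038
d^3_{-2,-1}(0.7967) = +0.815964 -0.289038 = +0.526926
Attach z-rotation phases: D = e^{-i(-2)(2.0993)}·(+0.526926)·e^{-i(-1)(4.5737)} = -0.418686+0.319927i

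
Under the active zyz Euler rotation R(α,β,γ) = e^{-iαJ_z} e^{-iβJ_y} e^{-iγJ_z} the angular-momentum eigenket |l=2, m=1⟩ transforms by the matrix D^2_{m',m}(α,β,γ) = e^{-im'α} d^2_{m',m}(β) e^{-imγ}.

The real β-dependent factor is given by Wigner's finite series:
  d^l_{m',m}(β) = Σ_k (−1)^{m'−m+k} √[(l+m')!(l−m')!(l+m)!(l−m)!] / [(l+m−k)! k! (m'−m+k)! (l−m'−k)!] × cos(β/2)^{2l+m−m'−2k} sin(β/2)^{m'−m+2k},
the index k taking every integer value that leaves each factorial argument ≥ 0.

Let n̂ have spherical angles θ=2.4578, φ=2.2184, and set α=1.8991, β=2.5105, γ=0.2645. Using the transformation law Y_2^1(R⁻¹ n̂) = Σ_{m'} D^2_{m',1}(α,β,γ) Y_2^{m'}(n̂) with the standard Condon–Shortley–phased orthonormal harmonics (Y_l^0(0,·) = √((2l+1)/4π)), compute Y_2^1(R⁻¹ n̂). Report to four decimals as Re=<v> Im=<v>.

Re=-0.0196 Im=-0.1502

Need the full column D^2_{m',1} for m'=−2..2 at α=1.8991, β=2.5105, γ=0.2645.
cos(β/2)=0.310336, sin(β/2)=0.950627
d^2_{-2,1}: single k=3 term ⇒ +0.533203;  D = -0.492736-0.203756i
d^2_{-1,1}: k∈[2..3] ⇒ +0.261099 -0.816659 = -0.555559;  D = +0.035423-0.554429i
d^2_{0,1}: k∈[1..2] ⇒ +0.069596 -0.653037 = -0.583442;  D = -0.563152+0.152527i
d^2_{1,1}: k∈[0..1] ⇒ +0.009275 -0.261099 = -0.251824;  D = +0.140691+0.208857i
d^2_{2,1}: single k=0 term ⇒ -0.056825;  D = +0.034375-0.045248i
Y_2^{m'}(θ=2.4578,φ=2.2184) and Σ D·Y over m':
  (-0.4927-0.2038i)·(-0.0419+0.1483i)  (+0.0354-0.5544i)·(+0.2282+0.3017i)  (-0.5632+0.1525i)·(+0.2532+0.0000i)  (+0.1407+0.2089i)·(-0.2282+0.3017i)  (+0.0344-0.0452i)·(-0.0419-0.1483i)
Y_2^1(R⁻¹ n̂) = -0.019591-0.150202i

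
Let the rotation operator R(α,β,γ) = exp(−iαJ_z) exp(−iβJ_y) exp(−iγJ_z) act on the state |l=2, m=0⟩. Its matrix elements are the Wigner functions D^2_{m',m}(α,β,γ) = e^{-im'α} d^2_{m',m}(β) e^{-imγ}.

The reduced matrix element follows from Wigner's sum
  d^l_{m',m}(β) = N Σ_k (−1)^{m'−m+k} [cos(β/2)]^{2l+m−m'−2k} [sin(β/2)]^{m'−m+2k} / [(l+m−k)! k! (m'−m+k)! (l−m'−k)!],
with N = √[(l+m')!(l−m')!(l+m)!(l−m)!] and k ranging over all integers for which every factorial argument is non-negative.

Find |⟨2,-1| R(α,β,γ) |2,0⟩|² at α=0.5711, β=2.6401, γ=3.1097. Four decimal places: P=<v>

P=0.2665

D^2_{-1,0}(0.5711,2.6401,3.1097) = e^{-i·-1·0.5711}·d^2_{-1,0}(2.6401)·e^{-i·0·3.1097}. Compute d first:
With c≡cos(β/2)=0.248127 and s≡sin(β/2)=0.968728, N=[1·6·2·2]^{1/2}=4.898979
Admissible k: 1..2 (factorial args all ≥0)
  k=1: (−1)^0·4.8990/(2)·0.2481^3·0.9687^1 = +0.036249
  k=2: (−1)^1·4.8990/(2)·0.2481^1·0.9687^3 = -0.552528
d^2_{-1,0}(2.6401) = +0.036249 -0.552528 = -0.516279
|D^2_{-1,0}|² = |d^2_{-1,0}(β)|² = (-0.516279)² = 0.266544 (the z-rotation phases have unit modulus)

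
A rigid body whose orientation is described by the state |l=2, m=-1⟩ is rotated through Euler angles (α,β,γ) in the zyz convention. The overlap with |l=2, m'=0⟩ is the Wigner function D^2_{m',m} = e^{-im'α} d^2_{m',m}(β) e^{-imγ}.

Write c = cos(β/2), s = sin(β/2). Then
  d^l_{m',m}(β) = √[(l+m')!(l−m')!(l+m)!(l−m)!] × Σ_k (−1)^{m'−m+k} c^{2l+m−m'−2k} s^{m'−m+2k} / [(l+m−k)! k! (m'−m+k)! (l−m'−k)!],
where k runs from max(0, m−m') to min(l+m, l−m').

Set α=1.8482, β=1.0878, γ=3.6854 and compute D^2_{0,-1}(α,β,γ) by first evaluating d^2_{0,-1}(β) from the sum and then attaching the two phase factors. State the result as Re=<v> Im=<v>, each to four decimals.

Re=0.4311 Im=0.2606

First d^2_{0,-1}(β=1.0878), then the phase factors e^{-i(0)α} and e^{-i(-1)γ}:
c=cos(1.0878/2)=0.855697, s=sin(1.0878/2)=0.517477; N=√[2·2·1·6]=4.898979
k: max(0,(-1)−(0))=0 … min(2+(-1),2−(0))=1
  k=0: (−1)^1·4.8990/(2)·0.8557^3·0.5175^1 = -0.794194
  k=1: (−1)^2·4.8990/(2)·0.8557^1·0.5175^3 = +0.290449
d^2_{0,-1}(1.0878) = -0.794194 +0.290449 = -0.503746
D = (+1.000000+0.000000i)·(-0.503746)·(-0.855745-0.517398i) = +0.431078+0.260637i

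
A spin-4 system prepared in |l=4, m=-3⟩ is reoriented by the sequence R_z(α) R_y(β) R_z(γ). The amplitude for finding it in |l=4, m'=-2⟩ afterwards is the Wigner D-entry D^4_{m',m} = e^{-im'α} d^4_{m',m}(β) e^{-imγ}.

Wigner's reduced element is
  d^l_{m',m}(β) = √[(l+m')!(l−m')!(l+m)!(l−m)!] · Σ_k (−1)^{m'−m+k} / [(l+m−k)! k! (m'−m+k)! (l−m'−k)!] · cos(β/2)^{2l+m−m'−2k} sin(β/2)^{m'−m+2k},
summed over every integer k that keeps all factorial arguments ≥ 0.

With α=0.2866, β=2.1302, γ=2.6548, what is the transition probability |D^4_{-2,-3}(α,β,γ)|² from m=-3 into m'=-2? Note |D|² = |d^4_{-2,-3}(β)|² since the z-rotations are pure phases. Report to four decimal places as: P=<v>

P=0.0324

D^4_{-2,-3}(0.2866,2.1302,2.6548) = e^{-i·-2·0.2866}·d^4_{-2,-3}(2.1302)·e^{-i·-3·2.6548}. Compute d first:
c=cos(2.1302/2)=0.484417, s=sin(2.1302/2)=0.874837; N=√[2·720·1·5040]=2693.993318
k: max(0,(-3)−(-2))=0 … min(4+(-3),4−(-2))=1
  k=0: (−1)^1·2693.9933/(720)·0.4844^7·0.8748^1 = -0.020489
  k=1: (−1)^2·2693.9933/(240)·0.4844^5·0.8748^3 = +0.200476
d^4_{-2,-3}(2.1302) = -0.020489 +0.200476 = +0.179987
|D^4_{-2,-3}|² = |d^4_{-2,-3}(β)|² = (+0.179987)² = 0.032395 (the z-rotation phases have unit modulus)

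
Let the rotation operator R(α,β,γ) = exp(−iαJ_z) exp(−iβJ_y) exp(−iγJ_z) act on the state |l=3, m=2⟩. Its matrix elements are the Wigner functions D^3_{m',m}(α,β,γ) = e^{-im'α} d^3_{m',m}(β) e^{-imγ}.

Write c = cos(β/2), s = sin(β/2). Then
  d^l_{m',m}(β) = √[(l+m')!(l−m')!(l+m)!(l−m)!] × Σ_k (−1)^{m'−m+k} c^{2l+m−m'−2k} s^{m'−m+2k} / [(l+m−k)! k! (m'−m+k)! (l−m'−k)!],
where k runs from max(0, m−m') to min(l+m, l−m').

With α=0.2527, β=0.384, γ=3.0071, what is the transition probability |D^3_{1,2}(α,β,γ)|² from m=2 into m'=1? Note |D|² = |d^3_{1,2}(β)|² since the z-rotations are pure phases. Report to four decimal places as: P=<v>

P=0.2585

Split into d^3_{1,2}(β=0.384) × two z-phases.
c=cos(0.384/2)=0.981625, s=sin(0.384/2)=0.190823; N=√[24·2·120·1]=75.894664
The bounds max(0,m−m')=1 and min(l+m,l−m')=2 give 2 terms
  k=1: (−1)^0·75.8947/(24)·0.9816^5·0.1908^1 = +0.549992
  k=2: (−1)^1·75.8947/(12)·0.9816^3·0.1908^3 = -0.041568
d^3_{1,2}(0.384) = +0.549992 -0.041568 = +0.508425
|D^3_{1,2}|² = |d^3_{1,2}(β)|² = (+0.508425)² = 0.258496 (the z-rotation phases have unit modulus)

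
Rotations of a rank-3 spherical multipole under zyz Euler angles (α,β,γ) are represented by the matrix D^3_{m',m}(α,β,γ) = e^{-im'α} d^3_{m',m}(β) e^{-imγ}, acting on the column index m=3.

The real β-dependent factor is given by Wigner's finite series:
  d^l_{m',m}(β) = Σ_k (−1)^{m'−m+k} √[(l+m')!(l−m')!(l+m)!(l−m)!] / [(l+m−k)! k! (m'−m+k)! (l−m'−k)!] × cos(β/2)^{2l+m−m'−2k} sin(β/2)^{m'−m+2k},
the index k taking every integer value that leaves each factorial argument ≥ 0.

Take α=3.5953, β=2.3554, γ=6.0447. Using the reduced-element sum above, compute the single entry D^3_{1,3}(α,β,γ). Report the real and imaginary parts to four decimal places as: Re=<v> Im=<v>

D^3_{1,3}(3.5953,2.3554,6.0447) = e^{-i·1·3.5953}·d^3_{1,3}(2.3554)·e^{-i·3·6.0447}. Compute d first:
c=cos(2.3554/2)=0.383050, s=sin(2.3554/2)=0.923727; N=√[24·2·720·1]=185.903201
k∈{2} keeps every argument non-negative
  k=2: (−1)^0·185.9032/(48)·0.3831^4·0.9237^2 = +0.071147
d^3_{1,3}(2.3554) = +0.071147
Phases: e^{-i·(1)·3.5953}=-0.898828+0.438301i, e^{-i·(3)·6.0447}=+0.754794+0.655962i ⇒ D=-0.068724-0.018411i

Re=-0.0687 Im=-0.0184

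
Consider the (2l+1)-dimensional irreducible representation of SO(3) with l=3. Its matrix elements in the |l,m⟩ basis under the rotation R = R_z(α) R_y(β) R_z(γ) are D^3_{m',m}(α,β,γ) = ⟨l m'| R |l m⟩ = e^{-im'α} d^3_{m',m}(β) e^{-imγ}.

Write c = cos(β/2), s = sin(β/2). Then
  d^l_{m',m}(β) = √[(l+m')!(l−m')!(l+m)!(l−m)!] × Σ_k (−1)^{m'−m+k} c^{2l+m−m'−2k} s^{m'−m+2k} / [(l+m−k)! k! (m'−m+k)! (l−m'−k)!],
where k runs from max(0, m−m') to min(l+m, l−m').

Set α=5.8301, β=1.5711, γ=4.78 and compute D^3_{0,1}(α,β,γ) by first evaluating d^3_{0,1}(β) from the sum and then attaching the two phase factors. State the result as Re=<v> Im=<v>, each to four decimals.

Split into d^3_{0,1}(β=1.5711) × two z-phases.
c=cos(1.5711/2)=0.706999, s=sin(1.5711/2)=0.707214; N=√[6·6·24·2]=41.569219
Admissible k: 1..3 (factorial args all ≥0)
  k=1: (−1)^0·41.5692/(12)·0.7070^5·0.7072^1 = +0.432750
  k=2: (−1)^1·41.5692/(4)·0.7070^3·0.7072^3 = -1.299038
  k=3: (−1)^2·41.5692/(12)·0.7070^1·0.7072^5 = +0.433276
d^3_{0,1}(1.5711) = +0.432750 -1.299038 +0.433276 = -0.433012
D = (+1.000000+0.000000i)·(-0.433012)·(+0.067560+0.997715i) = -0.029254-0.432023i

Re=-0.0293 Im=-0.4320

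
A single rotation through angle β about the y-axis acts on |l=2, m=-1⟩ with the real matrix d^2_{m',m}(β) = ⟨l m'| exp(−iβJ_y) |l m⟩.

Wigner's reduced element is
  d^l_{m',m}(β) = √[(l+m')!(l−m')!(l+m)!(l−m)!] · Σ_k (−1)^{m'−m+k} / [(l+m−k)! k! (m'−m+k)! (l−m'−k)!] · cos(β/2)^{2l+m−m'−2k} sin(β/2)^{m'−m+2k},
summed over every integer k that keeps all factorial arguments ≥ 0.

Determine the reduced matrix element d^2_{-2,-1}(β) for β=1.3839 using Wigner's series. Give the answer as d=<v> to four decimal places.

d=0.5826

d^2_{-2,-1}(β=1.3839) via Wigner's sum:
c=cos(1.3839/2)=0.770003, s=sin(1.3839/2)=0.638040; N=√[1·24·1·6]=12.000000
The bounds max(0,m−m')=1 and min(l+m,l−m')=1 give 1 term
  k=1: (−1)^0·12.0000/(6)·0.7700^3·0.6380^1 = +0.582580
d^2_{-2,-1}(1.3839) = +0.582580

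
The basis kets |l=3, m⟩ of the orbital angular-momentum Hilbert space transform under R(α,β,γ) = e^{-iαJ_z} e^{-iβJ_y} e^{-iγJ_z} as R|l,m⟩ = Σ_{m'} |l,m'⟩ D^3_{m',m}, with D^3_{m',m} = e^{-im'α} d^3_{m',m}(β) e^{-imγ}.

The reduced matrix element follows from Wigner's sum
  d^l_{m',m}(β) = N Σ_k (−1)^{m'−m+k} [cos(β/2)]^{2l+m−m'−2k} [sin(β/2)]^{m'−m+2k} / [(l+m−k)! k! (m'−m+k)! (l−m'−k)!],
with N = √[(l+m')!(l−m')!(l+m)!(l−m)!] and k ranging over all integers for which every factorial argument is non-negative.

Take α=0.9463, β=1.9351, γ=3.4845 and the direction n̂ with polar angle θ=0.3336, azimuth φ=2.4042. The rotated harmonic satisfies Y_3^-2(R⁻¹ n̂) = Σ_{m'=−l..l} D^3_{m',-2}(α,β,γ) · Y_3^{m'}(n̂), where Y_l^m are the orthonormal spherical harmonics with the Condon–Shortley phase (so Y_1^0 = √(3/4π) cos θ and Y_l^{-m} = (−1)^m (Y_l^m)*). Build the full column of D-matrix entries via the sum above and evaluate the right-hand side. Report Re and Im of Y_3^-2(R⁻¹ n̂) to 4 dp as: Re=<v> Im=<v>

Re=-0.0525 Im=-0.2757

Need the full column D^3_{m',-2} for m'=−3..3 at α=0.9463, β=1.9351, γ=3.4845.
cos(β/2)=0.567319, sin(β/2)=0.823498
d^3_{-3,-2}: single k=1 term ⇒ +0.118543;  D = -0.109948-0.044313i
d^3_{-2,-2}: k∈[0..1] ⇒ +0.033340 -0.351240 = -0.317900;  D = +0.268805-0.169719i
d^3_{-1,-2}: k∈[0..1] ⇒ -0.153038 +0.644911 = +0.491873;  D = -0.030142+0.490949i
d^3_{0,-2}: k∈[0..1] ⇒ +0.384764 -0.810710 = -0.425946;  D = -0.329641-0.269753i
d^3_{1,-2}: k∈[0..1] ⇒ -0.644911 +0.679424 = +0.034513;  D = +0.033349-0.008889i
d^3_{2,-2}: k∈[0..1] ⇒ +0.740074 -0.311872 = +0.428202;  D = +0.152451-0.400145i
d^3_{3,-2}: single k=0 term ⇒ -0.526279;  D = +0.289420+0.439552i
Y_3^{m'}(θ=0.3336,φ=2.4042) and Σ D·Y over m':
  (-0.1099-0.0443i)·(+0.0088-0.0117i)  (+0.2688-0.1697i)·(+0.0099+0.1031i)  (-0.0301+0.4909i)·(-0.2713-0.2465i)  (-0.3296-0.2698i)·(+0.5162+0.0000i)  (+0.0333-0.0089i)·(+0.2713-0.2465i)  (+0.1525-0.4001i)·(+0.0099-0.1031i)  (+0.2894+0.4396i)·(-0.0088-0.0117i)
Y_3^-2(R⁻¹ n̂) = -0.052542-0.275667i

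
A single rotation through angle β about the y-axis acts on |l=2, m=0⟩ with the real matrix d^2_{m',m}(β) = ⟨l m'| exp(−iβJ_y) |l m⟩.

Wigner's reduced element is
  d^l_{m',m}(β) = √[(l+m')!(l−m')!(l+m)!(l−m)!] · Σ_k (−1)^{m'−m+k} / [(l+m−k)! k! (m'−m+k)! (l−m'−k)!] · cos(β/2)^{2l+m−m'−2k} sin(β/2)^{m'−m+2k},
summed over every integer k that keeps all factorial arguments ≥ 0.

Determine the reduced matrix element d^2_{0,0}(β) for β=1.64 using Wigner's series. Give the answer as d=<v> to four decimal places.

d=-0.4928

d^2_{0,0}(β=1.64) via Wigner's sum:
With c≡cos(β/2)=0.682221 and s≡sin(β/2)=0.731146, N=[2·2·2·2]^{1/2}=4.000000
k∈{0,1,2} keeps every argument non-negative
  k=0: (−1)^0·4.0000/(4)·0.6822^4·0.7311^0 = +0.216621
  k=1: (−1)^1·4.0000/(1)·0.6822^2·0.7311^2 = -0.995218
  k=2: (−1)^2·4.0000/(4)·0.6822^0·0.7311^4 = +0.285770
d^2_{0,0}(1.64) = +0.216621 -0.995218 +0.285770 = -0.492828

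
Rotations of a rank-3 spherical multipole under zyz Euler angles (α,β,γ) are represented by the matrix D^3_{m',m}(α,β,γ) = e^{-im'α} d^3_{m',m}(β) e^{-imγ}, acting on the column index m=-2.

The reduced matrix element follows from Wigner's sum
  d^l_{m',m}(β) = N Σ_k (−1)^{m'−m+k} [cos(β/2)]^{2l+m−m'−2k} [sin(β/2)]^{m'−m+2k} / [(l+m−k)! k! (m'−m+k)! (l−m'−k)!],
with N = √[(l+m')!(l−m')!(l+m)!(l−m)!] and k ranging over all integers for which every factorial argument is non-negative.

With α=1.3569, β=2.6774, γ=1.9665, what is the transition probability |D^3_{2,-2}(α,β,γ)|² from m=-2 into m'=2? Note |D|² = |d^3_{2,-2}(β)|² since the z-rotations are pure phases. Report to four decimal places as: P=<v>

D^3_{2,-2}(1.3569,2.6774,1.9665) = e^{-i·2·1.3569}·d^3_{2,-2}(2.6774)·e^{-i·-2·1.9665}. Compute d first:
With c≡cos(β/2)=0.230018 and s≡sin(β/2)=0.973186, N=[120·1·1·120]^{1/2}=120.000000
k: max(0,(-2)−(2))=0 … min(3+(-2),3−(2))=1
  k=0: (−1)^4·120.0000/(24)·0.2300^2·0.9732^4 = +0.237289
  k=1: (−1)^5·120.0000/(120)·0.2300^0·0.9732^6 = -0.849525
d^3_{2,-2}(2.6774) = +0.237289 -0.849525 = -0.612235
|D^3_{2,-2}|² = |d^3_{2,-2}(β)|² = (-0.612235)² = 0.374832 (the z-rotation phases have unit modulus)

P=0.3748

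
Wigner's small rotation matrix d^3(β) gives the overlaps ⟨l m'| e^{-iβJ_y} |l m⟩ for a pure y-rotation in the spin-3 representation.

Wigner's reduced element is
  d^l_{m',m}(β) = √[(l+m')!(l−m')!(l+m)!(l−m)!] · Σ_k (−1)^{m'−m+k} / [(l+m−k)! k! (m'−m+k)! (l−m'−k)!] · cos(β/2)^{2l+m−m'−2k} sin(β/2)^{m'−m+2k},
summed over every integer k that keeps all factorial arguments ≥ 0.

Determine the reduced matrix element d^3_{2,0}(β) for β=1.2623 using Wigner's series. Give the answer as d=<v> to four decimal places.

d^3_{2,0}(β=1.2623) via Wigner's sum:
c=cos(1.2623/2)=0.807349, s=sin(1.2623/2)=0.590074; N=√[120·1·6·6]=65.726707
k∈{0,1} keeps every argument non-negative
  k=0: (−1)^2·65.7267/(12)·0.8073^4·0.5901^2 = +0.810250
  k=1: (−1)^3·65.7267/(12)·0.8073^2·0.5901^4 = -0.432821
d^3_{2,0}(1.2623) = +0.810250 -0.432821 = +0.377429

d=0.3774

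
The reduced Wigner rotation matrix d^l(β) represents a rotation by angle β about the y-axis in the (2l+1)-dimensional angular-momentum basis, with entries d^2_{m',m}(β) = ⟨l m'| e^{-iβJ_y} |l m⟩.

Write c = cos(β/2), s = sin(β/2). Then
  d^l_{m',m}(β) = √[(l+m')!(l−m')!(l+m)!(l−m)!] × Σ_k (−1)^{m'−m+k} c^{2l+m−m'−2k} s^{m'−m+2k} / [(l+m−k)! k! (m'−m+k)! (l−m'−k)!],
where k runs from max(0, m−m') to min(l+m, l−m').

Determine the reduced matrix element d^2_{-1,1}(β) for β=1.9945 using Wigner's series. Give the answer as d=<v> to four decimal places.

d^2_{-1,1}(β=1.9945) via Wigner's sum:
c=cos(1.9945/2)=0.542614, s=sin(1.9945/2)=0.839982; N=√[1·6·6·1]=6.000000
k: max(0,(1)−(-1))=2 … min(2+(1),2−(-1))=3
  k=2: (−1)^0·6.0000/(2)·0.5426^2·0.8400^2 = +0.623223
  k=3: (−1)^1·6.0000/(6)·0.5426^0·0.8400^4 = -0.497829
d^2_{-1,1}(1.9945) = +0.623223 -0.497829 = +0.125395

d=0.1254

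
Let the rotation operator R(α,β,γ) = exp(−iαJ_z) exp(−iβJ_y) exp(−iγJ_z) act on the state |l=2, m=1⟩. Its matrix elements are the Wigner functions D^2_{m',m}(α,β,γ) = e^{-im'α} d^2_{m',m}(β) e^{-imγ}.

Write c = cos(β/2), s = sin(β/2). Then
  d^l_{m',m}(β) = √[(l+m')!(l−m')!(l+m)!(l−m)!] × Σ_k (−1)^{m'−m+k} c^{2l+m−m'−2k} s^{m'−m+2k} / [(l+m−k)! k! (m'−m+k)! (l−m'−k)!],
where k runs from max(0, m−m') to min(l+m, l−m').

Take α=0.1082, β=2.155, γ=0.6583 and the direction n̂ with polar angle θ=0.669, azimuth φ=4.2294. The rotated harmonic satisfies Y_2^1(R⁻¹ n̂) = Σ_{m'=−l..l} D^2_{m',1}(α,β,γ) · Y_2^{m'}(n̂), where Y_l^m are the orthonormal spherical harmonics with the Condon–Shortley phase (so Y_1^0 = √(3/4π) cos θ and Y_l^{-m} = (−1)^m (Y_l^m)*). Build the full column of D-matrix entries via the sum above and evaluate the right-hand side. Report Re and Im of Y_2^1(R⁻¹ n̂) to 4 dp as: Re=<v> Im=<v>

Re=-0.3798 Im=-0.0689

Need the full column D^2_{m',1} for m'=−2..2 at α=0.1082, β=2.155, γ=0.6583.
cos(β/2)=0.473532, sin(β/2)=0.880777
d^2_{-2,1}: single k=3 term ⇒ +0.647108;  D = +0.584947-0.276741i
d^2_{-1,1}: k∈[2..3] ⇒ +0.521857 -0.601815 = -0.079959;  D = -0.068163+0.041800i
d^2_{0,1}: k∈[1..2] ⇒ +0.229081 -0.792542 = -0.563461;  D = -0.445717+0.344710i
d^2_{1,1}: k∈[0..1] ⇒ +0.050280 -0.521857 = -0.471576;  D = -0.339697+0.327094i
d^2_{2,1}: single k=0 term ⇒ -0.187044;  D = -0.119938+0.143528i
Y_2^{m'}(θ=0.669,φ=4.2294) and Σ D·Y over m':
  (+0.5849-0.2767i)·(-0.0845-0.1222i)  (-0.0682+0.0418i)·(-0.1746+0.3329i)  (-0.4457+0.3447i)·(+0.2668+0.0000i)  (-0.3397+0.3271i)·(+0.1746+0.3329i)  (-0.1199+0.1435i)·(-0.0845+0.1222i)
Y_2^1(R⁻¹ n̂) = -0.379775-0.068878i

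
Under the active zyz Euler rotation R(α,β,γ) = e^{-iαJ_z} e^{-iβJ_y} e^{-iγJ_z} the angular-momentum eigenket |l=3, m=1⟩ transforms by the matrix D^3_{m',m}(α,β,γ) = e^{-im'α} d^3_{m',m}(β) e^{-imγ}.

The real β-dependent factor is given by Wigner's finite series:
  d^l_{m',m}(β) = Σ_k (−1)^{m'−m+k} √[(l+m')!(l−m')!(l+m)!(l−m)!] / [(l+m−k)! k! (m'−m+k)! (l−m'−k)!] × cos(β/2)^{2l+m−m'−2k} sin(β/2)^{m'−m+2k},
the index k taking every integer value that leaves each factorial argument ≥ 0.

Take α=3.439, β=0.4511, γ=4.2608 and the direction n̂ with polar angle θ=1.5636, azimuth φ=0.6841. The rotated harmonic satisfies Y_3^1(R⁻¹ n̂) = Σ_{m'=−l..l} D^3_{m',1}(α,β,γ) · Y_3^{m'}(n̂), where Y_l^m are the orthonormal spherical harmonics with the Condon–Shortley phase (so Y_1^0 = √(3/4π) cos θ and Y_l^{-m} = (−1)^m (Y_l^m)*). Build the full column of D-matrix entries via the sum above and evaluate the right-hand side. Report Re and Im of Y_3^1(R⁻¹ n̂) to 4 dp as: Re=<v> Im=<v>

Re=0.0480 Im=-0.0401

Need the full column D^3_{m',1} for m'=−3..3 at α=3.439, β=0.4511, γ=4.2608.
cos(β/2)=0.974671, sin(β/2)=0.223642
d^3_{-3,1}: single k=4 term ⇒ +0.009204;  D = +0.008968-0.002071i
d^3_{-2,1}: k∈[3..4] ⇒ +0.065504 -0.001724 = +0.063780;  D = -0.055209+0.031934i
d^3_{-1,1}: k∈[2..4] ⇒ +0.270827 -0.019012 +0.000125 = +0.251941;  D = +0.171547-0.184514i
d^3_{0,1}: k∈[1..3] ⇒ +0.681453 -0.107634 +0.001889 = +0.575708;  D = -0.251236+0.517996i
d^3_{1,1}: k∈[0..2] ⇒ +0.857332 -0.361103 +0.014259 = +0.510488;  D = +0.078396-0.504432i
d^3_{2,1}: k∈[0..1] ⇒ -0.622078 +0.065504 = -0.556574;  D = -0.079443-0.550875i
d^3_{3,1}: single k=0 term ⇒ +0.174818;  D = -0.074562-0.158120i
Y_3^{m'}(θ=1.5636,φ=0.6841) and Σ D·Y over m':
  (+0.0090-0.0021i)·(-0.1932-0.3698i)  (-0.0552+0.0319i)·(+0.0015-0.0072i)  (+0.1715-0.1845i)·(-0.2504+0.2042i)  (-0.2512+0.5180i)·(-0.0081+0.0000i)  (+0.0784-0.5044i)·(+0.2504+0.2042i)  (-0.0794-0.5509i)·(+0.0015+0.0072i)  (-0.0746-0.1581i)·(+0.1932-0.3698i)
Y_3^1(R⁻¹ n̂) = +0.048000-0.040081i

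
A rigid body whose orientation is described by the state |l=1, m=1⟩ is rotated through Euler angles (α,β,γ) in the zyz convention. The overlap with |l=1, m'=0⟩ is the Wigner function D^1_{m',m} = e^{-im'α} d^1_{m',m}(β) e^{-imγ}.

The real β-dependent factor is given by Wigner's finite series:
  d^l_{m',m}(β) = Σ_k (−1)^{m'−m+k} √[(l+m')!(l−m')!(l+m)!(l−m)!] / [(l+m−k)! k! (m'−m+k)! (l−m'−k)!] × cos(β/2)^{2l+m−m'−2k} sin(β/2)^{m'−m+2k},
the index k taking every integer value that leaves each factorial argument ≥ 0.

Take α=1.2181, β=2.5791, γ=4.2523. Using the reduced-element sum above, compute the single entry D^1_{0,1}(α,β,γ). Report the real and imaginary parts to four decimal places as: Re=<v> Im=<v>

First d^1_{0,1}(β=2.5791), then the phase factors e^{-i(0)α} and e^{-i(1)γ}:
With c≡cos(β/2)=0.277553 and s≡sin(β/2)=0.960710, N=[1·1·2·1]^{1/2}=1.414214
k: max(0,(1)−(0))=1 … min(1+(1),1−(0))=1
  k=1: (−1)^0·1.4142/(1)·0.2776^1·0.9607^1 = +0.377098
d^1_{0,1}(2.5791) = +0.377098
Phases: e^{-i·(0)·1.2181}=+1.000000+0.000000i, e^{-i·(1)·4.2523}=-0.444028+0.896013i ⇒ D=-0.167442+0.337884i

Re=-0.1674 Im=0.3379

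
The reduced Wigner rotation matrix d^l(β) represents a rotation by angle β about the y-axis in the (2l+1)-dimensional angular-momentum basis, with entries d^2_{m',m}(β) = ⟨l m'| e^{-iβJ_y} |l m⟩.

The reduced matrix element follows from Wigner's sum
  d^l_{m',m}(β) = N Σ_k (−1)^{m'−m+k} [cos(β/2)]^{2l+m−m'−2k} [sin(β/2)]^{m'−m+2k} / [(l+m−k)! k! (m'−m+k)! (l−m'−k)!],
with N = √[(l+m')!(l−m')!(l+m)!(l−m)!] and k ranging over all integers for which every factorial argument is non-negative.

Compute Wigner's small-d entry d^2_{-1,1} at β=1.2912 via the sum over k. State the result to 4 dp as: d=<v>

d^2_{-1,1}(β=1.2912) via Wigner's sum:
Half-angle: c=0.798739, s=0.601678. N=√(1·6·6·1)=6.000000
k∈{2,3} keeps every argument non-negative
  k=2: (−1)^0·6.0000/(2)·0.7987^2·0.6017^2 = +0.692881
  k=3: (−1)^1·6.0000/(6)·0.7987^0·0.6017^4 = -0.131056
d^2_{-1,1}(1.2912) = +0.692881 -0.131056 = +0.561826

d=0.5618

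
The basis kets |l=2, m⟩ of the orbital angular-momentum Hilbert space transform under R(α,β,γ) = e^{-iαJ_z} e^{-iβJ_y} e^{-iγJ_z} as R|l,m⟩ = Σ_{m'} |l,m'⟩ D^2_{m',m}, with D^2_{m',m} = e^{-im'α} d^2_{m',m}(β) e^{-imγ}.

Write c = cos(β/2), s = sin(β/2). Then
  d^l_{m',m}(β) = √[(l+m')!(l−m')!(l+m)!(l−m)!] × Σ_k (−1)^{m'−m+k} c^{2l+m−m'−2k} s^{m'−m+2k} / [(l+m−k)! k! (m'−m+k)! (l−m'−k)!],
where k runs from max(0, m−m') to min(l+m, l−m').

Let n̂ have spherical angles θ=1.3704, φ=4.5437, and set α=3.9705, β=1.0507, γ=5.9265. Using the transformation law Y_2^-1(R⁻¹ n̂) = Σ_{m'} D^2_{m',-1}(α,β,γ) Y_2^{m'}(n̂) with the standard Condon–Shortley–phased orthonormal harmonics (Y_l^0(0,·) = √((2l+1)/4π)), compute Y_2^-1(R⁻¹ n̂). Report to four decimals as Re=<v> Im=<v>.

Re=0.0226 Im=-0.3648

Need the full column D^2_{m',-1} for m'=−2..2 at α=3.9705, β=1.0507, γ=5.9265.
cos(β/2)=0.865148, sin(β/2)=0.501516
d^2_{-2,-1}: single k=1 term ⇒ +0.649511;  D = +0.173037+0.626038i
d^2_{-1,-1}: k∈[0..1] ⇒ +0.560225 -0.564770 = -0.004545;  D = +0.004048+0.002067i
d^2_{0,-1}: k∈[0..1] ⇒ -0.795485 +0.267313 = -0.528172;  D = -0.494929+0.184422i
d^2_{1,-1}: k∈[0..1] ⇒ +0.564770 -0.063261 = +0.501509;  D = -0.188441+0.464759i
d^2_{2,-1}: single k=0 term ⇒ -0.218260;  D = +0.093696+0.197126i
Y_2^{m'}(θ=1.3704,φ=4.5437) and Σ D·Y over m':
  (+0.1730+0.6260i)·(-0.3501-0.1228i)  (+0.0040+0.0021i)·(-0.0253+0.1486i)  (-0.4949+0.1844i)·(-0.2779+0.0000i)  (-0.1884+0.4648i)·(+0.0253+0.1486i)  (+0.0937+0.1971i)·(-0.3501+0.1228i)
Y_2^-1(R⁻¹ n̂) = +0.022614-0.364834i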